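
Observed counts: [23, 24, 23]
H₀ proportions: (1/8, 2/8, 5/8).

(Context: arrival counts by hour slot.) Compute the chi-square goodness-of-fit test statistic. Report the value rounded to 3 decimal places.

test statistic = 35.463

n = 70; E_i = n·p_i = [8.75, 17.50, 43.75]
χ² = (23−8.75)²/8.75 + (24−17.50)²/17.50 + (23−43.75)²/43.75 = 35.4629
df = 2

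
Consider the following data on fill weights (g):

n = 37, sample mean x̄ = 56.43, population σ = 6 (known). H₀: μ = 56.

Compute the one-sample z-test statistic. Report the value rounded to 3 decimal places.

SE = σ/√n = 6/√37 = 0.9864
z = (x̄−μ₀)/SE = (56.43−56)/0.9864 = 0.4359

test statistic = 0.436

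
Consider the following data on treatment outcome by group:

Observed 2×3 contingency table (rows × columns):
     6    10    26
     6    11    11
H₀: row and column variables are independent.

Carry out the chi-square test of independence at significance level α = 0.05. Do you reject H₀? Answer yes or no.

reject H₀: no

Row totals [42, 28], col totals [12, 21, 37], n=70
χ² = (6−7.20)²/7.20 + (10−12.60)²/12.60 + (26−22.20)²/22.20 + (6−4.80)²/4.80 + (11−8.40)²/8.40 + (11−14.80)²/14.80 = 3.4674
df = 2
p-value (upper-tail) = 0.17663
At α=0.05: p ≥ α → fail to reject H₀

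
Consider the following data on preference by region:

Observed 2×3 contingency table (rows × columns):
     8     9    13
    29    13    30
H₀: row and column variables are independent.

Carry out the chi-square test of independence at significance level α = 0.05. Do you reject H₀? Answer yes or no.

reject H₀: no

Row totals [30, 72], col totals [37, 22, 43], n=102
χ² = (8−10.88)²/10.88 + (9−6.47)²/6.47 + (13−12.65)²/12.65 + (29−26.12)²/26.12 + (13−15.53)²/15.53 + (30−30.35)²/30.35 = 2.4962
df = 2
p-value (upper-tail) = 0.28704
At α=0.05: p ≥ α → fail to reject H₀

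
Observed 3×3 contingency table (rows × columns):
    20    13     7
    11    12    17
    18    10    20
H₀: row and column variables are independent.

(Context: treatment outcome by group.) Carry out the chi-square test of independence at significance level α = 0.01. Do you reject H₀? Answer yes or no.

reject H₀: no

Row totals [40, 40, 48], col totals [49, 35, 44], n=128
χ² = (20−15.31)²/15.31 + (13−10.94)²/10.94 + (7−13.75)²/13.75 + (11−15.31)²/15.31 + (12−10.94)²/10.94 + (17−13.75)²/13.75 + (18−18.38)²/18.38 + (10−13.12)²/13.12 + (20−16.50)²/16.50 = 8.7176
df = 4
p-value (upper-tail) = 0.06856
At α=0.01: p ≥ α → fail to reject H₀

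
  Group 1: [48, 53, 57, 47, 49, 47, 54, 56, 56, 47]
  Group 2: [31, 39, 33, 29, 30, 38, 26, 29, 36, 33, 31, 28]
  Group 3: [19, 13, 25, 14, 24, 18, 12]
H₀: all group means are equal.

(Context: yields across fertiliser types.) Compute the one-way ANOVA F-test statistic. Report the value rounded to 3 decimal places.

test statistic = 126.294

Group means [51.40, 31.92, 17.86], grand mean 35.241
SSB = Σnᵢ(x̄ᵢ−x̄)² = 4859.137; SSW = ΣΣ(x−x̄ᵢ)² = 500.174
MSB = 4859.137/2 = 2429.5683; MSW = 500.174/26 = 19.2375
F = MSB/MSW = 126.2936
df = (2, 26)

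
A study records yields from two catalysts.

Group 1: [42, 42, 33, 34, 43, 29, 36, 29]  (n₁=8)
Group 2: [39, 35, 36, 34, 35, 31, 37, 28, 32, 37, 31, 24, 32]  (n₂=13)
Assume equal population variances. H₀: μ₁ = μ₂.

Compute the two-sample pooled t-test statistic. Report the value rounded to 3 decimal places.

test statistic = 1.326

x̄₁=36.000, s₁=5.757, n₁=8
x̄₂=33.154, s₂=4.100, n₂=13
s_p² = [7·5.757² + 12·4.100²]/19 = 22.8259
SE = √(s_p²·(1/8+1/13)) = 2.1469
t = (36.000−33.154)/2.1469 = 1.3257
df = 19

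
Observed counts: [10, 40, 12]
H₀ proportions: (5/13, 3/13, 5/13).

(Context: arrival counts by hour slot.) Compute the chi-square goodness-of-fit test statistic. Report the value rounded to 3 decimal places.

n = 62; E_i = n·p_i = [23.85, 14.31, 23.85]
χ² = (10−23.85)²/23.85 + (40−14.31)²/14.31 + (12−23.85)²/23.85 = 60.0602
df = 2

test statistic = 60.060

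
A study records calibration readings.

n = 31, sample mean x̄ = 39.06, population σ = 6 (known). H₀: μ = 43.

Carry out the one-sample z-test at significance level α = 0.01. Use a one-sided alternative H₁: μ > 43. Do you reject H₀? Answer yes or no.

SE = σ/√n = 6/√31 = 1.0776
z = (x̄−μ₀)/SE = (39.06−43)/1.0776 = -3.6562
p-value (one-sided, H₁ greater) = 0.99987
At α=0.01: p ≥ α → fail to reject H₀

reject H₀: no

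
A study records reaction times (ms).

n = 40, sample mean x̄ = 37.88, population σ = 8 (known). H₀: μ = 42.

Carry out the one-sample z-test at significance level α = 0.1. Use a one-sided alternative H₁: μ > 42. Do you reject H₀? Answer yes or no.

SE = σ/√n = 8/√40 = 1.2649
z = (x̄−μ₀)/SE = (37.88−42)/1.2649 = -3.2571
p-value (one-sided, H₁ greater) = 0.99944
At α=0.1: p ≥ α → fail to reject H₀

reject H₀: no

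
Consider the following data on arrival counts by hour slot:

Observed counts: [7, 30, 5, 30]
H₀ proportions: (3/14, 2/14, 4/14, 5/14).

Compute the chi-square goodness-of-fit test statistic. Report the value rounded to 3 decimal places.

n = 72; E_i = n·p_i = [15.43, 10.29, 20.57, 25.71]
χ² = (7−15.43)²/15.43 + (30−10.29)²/10.29 + (5−20.57)²/20.57 + (30−25.71)²/25.71 = 54.8912
df = 3

test statistic = 54.891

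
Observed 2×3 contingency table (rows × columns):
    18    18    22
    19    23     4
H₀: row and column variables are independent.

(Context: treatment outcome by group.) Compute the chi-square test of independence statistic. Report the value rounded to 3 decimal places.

test statistic = 11.872

Row totals [58, 46], col totals [37, 41, 26], n=104
χ² = (18−20.63)²/20.63 + (18−22.87)²/22.87 + (22−14.50)²/14.50 + (19−16.37)²/16.37 + (23−18.13)²/18.13 + (4−11.50)²/11.50 = 11.8718
df = 2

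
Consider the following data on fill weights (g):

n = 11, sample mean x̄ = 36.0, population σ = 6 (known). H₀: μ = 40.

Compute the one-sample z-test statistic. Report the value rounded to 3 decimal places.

test statistic = -2.211

SE = σ/√n = 6/√11 = 1.8091
z = (x̄−μ₀)/SE = (36.0−40)/1.8091 = -2.2111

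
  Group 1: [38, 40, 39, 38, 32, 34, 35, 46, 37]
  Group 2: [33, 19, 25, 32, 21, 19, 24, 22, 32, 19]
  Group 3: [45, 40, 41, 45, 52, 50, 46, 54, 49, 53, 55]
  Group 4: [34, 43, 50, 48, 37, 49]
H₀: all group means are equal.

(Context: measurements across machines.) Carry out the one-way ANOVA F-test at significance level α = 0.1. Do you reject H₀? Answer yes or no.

Group means [37.67, 24.60, 48.18, 43.50], grand mean 38.222
SSB = Σnᵢ(x̄ᵢ−x̄)² = 3116.686; SSW = ΣΣ(x−x̄ᵢ)² = 915.536
MSB = 3116.686/3 = 1038.8953; MSW = 915.536/32 = 28.6105
F = MSB/MSW = 36.3117
df = (3, 32)
p-value (upper-tail) = 0.00000
At α=0.1: p < α → reject H₀

reject H₀: yes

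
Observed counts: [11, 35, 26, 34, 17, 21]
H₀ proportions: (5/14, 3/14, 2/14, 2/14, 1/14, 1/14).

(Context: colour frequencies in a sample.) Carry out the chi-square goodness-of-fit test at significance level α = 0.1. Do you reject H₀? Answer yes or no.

reject H₀: yes

n = 144; E_i = n·p_i = [51.43, 30.86, 20.57, 20.57, 10.29, 10.29]
χ² = (11−51.43)²/51.43 + (35−30.86)²/30.86 + (26−20.57)²/20.57 + (34−20.57)²/20.57 + (17−10.29)²/10.29 + (21−10.29)²/10.29 = 58.0796
df = 5
p-value (upper-tail) = 0.00000
At α=0.1: p < α → reject H₀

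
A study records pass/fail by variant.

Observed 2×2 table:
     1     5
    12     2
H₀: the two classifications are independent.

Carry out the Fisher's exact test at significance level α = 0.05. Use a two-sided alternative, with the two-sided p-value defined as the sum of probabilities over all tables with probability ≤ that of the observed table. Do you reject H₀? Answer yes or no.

Margins: r₁=6, r₂=14, c₁=13, c₂=7, n=20
p_obs = C(6,1)·C(14,12)/C(20,13); sum pmf over tables with pmf ≤ p_obs
p-value (two-sided) = 0.00722
At α=0.05: p < α → reject H₀

reject H₀: yes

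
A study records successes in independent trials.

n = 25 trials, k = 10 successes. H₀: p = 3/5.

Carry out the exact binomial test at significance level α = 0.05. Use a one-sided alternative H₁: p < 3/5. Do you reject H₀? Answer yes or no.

reject H₀: yes

Exact binomial: n=25, k=10, p₀=3/5=0.6000
P(X≤10) from Σ C(n,i)·p₀^i·(1−p₀)^(n−i)
p-value (one-sided, H₁ less) = 0.03439
At α=0.05: p < α → reject H₀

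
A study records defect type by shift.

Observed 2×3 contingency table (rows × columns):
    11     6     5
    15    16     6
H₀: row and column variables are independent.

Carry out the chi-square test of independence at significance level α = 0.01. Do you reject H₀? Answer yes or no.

reject H₀: no

Row totals [22, 37], col totals [26, 22, 11], n=59
χ² = (11−9.69)²/9.69 + (6−8.20)²/8.20 + (5−4.10)²/4.10 + (15−16.31)²/16.31 + (16−13.80)²/13.80 + (6−6.90)²/6.90 = 1.5376
df = 2
p-value (upper-tail) = 0.46358
At α=0.01: p ≥ α → fail to reject H₀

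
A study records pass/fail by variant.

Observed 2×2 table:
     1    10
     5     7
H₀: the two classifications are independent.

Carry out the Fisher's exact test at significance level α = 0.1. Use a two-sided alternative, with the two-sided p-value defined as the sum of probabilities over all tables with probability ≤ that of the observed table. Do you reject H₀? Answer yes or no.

reject H₀: no

Margins: r₁=11, r₂=12, c₁=6, c₂=17, n=23
p_obs = C(11,1)·C(12,5)/C(23,6); sum pmf over tables with pmf ≤ p_obs
p-value (two-sided) = 0.15495
At α=0.1: p ≥ α → fail to reject H₀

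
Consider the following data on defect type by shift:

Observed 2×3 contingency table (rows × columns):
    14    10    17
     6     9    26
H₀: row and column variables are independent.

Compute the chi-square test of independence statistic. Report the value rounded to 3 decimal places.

test statistic = 5.136

Row totals [41, 41], col totals [20, 19, 43], n=82
χ² = (14−10.00)²/10.00 + (10−9.50)²/9.50 + (17−21.50)²/21.50 + (6−10.00)²/10.00 + (9−9.50)²/9.50 + (26−21.50)²/21.50 = 5.1364
df = 2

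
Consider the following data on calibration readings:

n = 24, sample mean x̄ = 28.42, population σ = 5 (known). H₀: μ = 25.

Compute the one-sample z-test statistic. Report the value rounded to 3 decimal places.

SE = σ/√n = 5/√24 = 1.0206
z = (x̄−μ₀)/SE = (28.42−25)/1.0206 = 3.3509

test statistic = 3.351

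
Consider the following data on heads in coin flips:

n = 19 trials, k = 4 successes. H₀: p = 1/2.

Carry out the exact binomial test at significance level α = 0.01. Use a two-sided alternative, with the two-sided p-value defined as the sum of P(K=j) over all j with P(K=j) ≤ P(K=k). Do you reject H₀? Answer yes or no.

Exact binomial: n=19, k=4, p₀=1/2=0.5000
P(X=j) = C(n,j)·p₀^j·(1−p₀)^(n−j); p = Σ P(X=j) over j with P(X=j) ≤ P(X=4)
p-value (two-sided) = 0.01921
At α=0.01: p ≥ α → fail to reject H₀

reject H₀: no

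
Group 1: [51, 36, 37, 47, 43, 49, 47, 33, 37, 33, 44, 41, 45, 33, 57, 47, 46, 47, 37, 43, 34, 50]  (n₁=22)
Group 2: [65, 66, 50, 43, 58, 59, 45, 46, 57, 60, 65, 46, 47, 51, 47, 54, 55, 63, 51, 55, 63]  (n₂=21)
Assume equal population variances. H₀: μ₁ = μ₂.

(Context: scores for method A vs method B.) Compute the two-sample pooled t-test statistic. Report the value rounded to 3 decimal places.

test statistic = -5.550

x̄₁=42.591, s₁=6.766, n₁=22
x̄₂=54.571, s₂=7.386, n₂=21
s_p² = [21·6.766² + 20·7.386²]/41 = 50.0600
SE = √(s_p²·(1/22+1/21)) = 2.1585
t = (42.591−54.571)/2.1585 = -5.5503
df = 41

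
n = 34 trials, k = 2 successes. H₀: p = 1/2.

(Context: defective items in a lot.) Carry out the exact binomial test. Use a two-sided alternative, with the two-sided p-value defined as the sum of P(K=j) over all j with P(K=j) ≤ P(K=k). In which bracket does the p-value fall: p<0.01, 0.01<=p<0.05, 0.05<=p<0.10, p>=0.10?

Exact binomial: n=34, k=2, p₀=1/2=0.5000
P(X=j) = C(n,j)·p₀^j·(1−p₀)^(n−j); p = Σ P(X=j) over j with P(X=j) ≤ P(X=2)
p-value (two-sided) = 0.00000
→ bracket: p<0.01

p-value bracket: p<0.01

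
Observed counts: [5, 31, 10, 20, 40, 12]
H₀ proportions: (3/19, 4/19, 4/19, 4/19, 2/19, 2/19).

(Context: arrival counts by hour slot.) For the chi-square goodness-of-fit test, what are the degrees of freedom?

df = k − 1 = 6 − 1 = 5

degrees of freedom = 5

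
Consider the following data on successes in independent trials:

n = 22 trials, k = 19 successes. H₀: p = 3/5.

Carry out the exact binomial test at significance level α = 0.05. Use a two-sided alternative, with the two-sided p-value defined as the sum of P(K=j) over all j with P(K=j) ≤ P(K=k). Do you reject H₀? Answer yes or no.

Exact binomial: n=22, k=19, p₀=3/5=0.6000
P(X=j) = C(n,j)·p₀^j·(1−p₀)^(n−j); p = Σ P(X=j) over j with P(X=j) ≤ P(X=19)
p-value (two-sided) = 0.01461
At α=0.05: p < α → reject H₀

reject H₀: yes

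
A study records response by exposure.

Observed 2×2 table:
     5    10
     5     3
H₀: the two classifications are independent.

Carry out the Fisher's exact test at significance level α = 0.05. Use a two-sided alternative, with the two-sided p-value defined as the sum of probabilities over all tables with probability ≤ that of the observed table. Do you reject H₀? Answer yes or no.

reject H₀: no

Margins: r₁=15, r₂=8, c₁=10, c₂=13, n=23
p_obs = C(15,5)·C(8,5)/C(23,10); sum pmf over tables with pmf ≤ p_obs
p-value (two-sided) = 0.22129
At α=0.05: p ≥ α → fail to reject H₀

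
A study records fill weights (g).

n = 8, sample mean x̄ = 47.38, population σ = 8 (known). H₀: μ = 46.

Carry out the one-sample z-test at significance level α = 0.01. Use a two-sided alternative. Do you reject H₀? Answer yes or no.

reject H₀: no

SE = σ/√n = 8/√8 = 2.8284
z = (x̄−μ₀)/SE = (47.38−46)/2.8284 = 0.4879
p-value (two-sided) = 0.62562
At α=0.01: p ≥ α → fail to reject H₀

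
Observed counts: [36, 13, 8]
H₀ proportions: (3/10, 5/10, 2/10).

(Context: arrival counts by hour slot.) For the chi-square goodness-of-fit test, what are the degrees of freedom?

df = k − 1 = 3 − 1 = 2

degrees of freedom = 2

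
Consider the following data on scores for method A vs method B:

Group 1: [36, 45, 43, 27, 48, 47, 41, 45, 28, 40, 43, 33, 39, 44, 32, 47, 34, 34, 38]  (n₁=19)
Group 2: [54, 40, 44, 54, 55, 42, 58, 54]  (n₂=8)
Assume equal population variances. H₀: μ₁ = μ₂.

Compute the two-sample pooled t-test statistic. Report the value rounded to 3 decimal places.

x̄₁=39.158, s₁=6.466, n₁=19
x̄₂=50.125, s₂=6.937, n₂=8
s_p² = [18·6.466² + 7·6.937²]/25 = 43.5761
SE = √(s_p²·(1/19+1/8)) = 2.7822
t = (39.158−50.125)/2.7822 = -3.9419
df = 25

test statistic = -3.942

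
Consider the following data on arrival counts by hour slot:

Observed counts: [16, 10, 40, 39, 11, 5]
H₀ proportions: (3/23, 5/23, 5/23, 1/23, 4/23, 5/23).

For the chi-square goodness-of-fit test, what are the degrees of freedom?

degrees of freedom = 5

df = k − 1 = 6 − 1 = 5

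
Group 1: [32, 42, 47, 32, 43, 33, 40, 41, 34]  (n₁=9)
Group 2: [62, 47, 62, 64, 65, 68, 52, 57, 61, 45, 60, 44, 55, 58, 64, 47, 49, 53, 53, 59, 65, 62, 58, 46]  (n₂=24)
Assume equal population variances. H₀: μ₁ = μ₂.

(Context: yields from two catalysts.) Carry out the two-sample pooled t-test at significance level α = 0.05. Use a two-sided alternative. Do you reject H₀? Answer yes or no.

x̄₁=38.222, s₁=5.563, n₁=9
x̄₂=56.500, s₂=7.241, n₂=24
s_p² = [8·5.563² + 23·7.241²]/31 = 46.8889
SE = √(s_p²·(1/9+1/24)) = 2.6765
t = (38.222−56.500)/2.6765 = -6.8290
df = 31
p-value (two-sided) = 0.00000
At α=0.05: p < α → reject H₀

reject H₀: yes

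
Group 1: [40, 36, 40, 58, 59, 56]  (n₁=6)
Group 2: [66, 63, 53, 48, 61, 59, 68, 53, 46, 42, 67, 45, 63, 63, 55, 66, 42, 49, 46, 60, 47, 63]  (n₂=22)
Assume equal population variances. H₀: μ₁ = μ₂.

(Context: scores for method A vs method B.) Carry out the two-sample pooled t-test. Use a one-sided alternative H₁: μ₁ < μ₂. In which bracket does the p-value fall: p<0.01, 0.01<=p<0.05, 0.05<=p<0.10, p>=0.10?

p-value bracket: 0.01<=p<0.05

x̄₁=48.167, s₁=10.553, n₁=6
x̄₂=55.682, s₂=8.823, n₂=22
s_p² = [5·10.553² + 21·8.823²]/26 = 84.2925
SE = √(s_p²·(1/6+1/22)) = 4.2285
t = (48.167−55.682)/4.2285 = -1.7773
df = 26
p-value (one-sided, H₁ less) = 0.04361
→ bracket: 0.01<=p<0.05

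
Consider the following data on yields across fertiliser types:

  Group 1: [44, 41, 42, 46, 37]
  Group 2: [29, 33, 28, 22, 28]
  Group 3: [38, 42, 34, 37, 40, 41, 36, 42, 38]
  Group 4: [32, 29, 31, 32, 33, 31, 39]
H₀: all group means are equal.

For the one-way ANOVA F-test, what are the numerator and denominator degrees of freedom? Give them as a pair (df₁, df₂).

degrees of freedom = [3, 22]

k = 4 groups, N = 26 total
df = (k−1, N−k) = (4−1, 26−4) = (3, 22)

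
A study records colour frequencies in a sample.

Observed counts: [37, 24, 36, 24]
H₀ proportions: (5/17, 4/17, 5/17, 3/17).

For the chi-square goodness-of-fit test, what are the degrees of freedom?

df = k − 1 = 4 − 1 = 3

degrees of freedom = 3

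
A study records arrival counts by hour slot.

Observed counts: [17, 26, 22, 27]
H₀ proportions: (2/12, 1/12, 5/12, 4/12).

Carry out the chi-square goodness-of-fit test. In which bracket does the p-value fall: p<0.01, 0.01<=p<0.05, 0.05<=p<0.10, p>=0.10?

p-value bracket: p<0.01

n = 92; E_i = n·p_i = [15.33, 7.67, 38.33, 30.67]
χ² = (17−15.33)²/15.33 + (26−7.67)²/7.67 + (22−38.33)²/38.33 + (27−30.67)²/30.67 = 51.4196
df = 3
p-value (upper-tail) = 0.00000
→ bracket: p<0.01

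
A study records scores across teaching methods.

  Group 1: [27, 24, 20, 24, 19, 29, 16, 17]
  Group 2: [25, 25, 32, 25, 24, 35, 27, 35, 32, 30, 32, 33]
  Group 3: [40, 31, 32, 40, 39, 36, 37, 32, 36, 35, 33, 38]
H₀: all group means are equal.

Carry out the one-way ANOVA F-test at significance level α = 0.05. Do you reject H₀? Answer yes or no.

reject H₀: yes

Group means [22.00, 29.58, 35.75], grand mean 30.000
SSB = Σnᵢ(x̄ᵢ−x̄)² = 910.833; SSW = ΣΣ(x−x̄ᵢ)² = 457.167
MSB = 910.833/2 = 455.4167; MSW = 457.167/29 = 15.7644
F = MSB/MSW = 28.8890
df = (2, 29)
p-value (upper-tail) = 0.00000
At α=0.05: p < α → reject H₀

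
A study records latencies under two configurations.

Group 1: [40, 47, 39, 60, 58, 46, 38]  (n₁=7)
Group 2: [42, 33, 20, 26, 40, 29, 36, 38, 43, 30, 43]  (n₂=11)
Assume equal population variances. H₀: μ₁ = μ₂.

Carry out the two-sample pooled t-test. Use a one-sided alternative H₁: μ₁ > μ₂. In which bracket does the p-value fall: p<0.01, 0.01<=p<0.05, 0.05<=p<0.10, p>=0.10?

p-value bracket: p<0.01

x̄₁=46.857, s₁=8.989, n₁=7
x̄₂=34.545, s₂=7.621, n₂=11
s_p² = [6·8.989² + 10·7.621²]/16 = 66.5990
SE = √(s_p²·(1/7+1/11)) = 3.9457
t = (46.857−34.545)/3.9457 = 3.1203
df = 16
p-value (one-sided, H₁ greater) = 0.00330
→ bracket: p<0.01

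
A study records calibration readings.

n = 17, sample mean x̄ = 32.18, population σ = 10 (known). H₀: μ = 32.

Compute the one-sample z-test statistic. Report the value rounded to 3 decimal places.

test statistic = 0.074

SE = σ/√n = 10/√17 = 2.4254
z = (x̄−μ₀)/SE = (32.18−32)/2.4254 = 0.0742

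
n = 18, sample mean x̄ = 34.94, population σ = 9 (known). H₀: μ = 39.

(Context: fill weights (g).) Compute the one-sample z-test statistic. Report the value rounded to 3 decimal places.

SE = σ/√n = 9/√18 = 2.1213
z = (x̄−μ₀)/SE = (34.94−39)/2.1213 = -1.9139

test statistic = -1.914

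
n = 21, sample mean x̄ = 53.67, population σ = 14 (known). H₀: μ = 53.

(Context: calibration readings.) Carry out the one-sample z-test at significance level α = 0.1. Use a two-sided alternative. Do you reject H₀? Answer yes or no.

reject H₀: no

SE = σ/√n = 14/√21 = 3.0551
z = (x̄−μ₀)/SE = (53.67−53)/3.0551 = 0.2193
p-value (two-sided) = 0.82641
At α=0.1: p ≥ α → fail to reject H₀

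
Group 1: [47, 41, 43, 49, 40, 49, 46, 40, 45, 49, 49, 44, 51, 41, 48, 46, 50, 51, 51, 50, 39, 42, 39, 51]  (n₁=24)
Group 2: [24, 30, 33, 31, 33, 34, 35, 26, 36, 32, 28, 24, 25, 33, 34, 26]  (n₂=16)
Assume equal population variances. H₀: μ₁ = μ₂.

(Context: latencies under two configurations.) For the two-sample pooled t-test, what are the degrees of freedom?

df = n₁ + n₂ − 2 = 24 + 16 − 2 = 38

degrees of freedom = 38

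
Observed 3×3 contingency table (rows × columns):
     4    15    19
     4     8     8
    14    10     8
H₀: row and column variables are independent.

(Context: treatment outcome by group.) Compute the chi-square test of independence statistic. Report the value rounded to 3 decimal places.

test statistic = 11.250

Row totals [38, 20, 32], col totals [22, 33, 35], n=90
χ² = (4−9.29)²/9.29 + (15−13.93)²/13.93 + (19−14.78)²/14.78 + (4−4.89)²/4.89 + (8−7.33)²/7.33 + (8−7.78)²/7.78 + (14−7.82)²/7.82 + (10−11.73)²/11.73 + (8−12.44)²/12.44 = 11.2504
df = 4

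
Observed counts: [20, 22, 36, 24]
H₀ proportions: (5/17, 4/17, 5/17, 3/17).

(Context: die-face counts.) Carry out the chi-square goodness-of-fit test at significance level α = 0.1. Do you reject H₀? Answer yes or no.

n = 102; E_i = n·p_i = [30.00, 24.00, 30.00, 18.00]
χ² = (20−30.00)²/30.00 + (22−24.00)²/24.00 + (36−30.00)²/30.00 + (24−18.00)²/18.00 = 6.7000
df = 3
p-value (upper-tail) = 0.08210
At α=0.1: p < α → reject H₀

reject H₀: yes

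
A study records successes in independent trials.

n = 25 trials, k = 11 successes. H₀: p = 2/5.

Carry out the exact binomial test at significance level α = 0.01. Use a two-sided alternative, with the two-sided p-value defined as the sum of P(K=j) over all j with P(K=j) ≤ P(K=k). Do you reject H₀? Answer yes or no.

Exact binomial: n=25, k=11, p₀=2/5=0.4000
P(X=j) = C(n,j)·p₀^j·(1−p₀)^(n−j); p = Σ P(X=j) over j with P(X=j) ≤ P(X=11)
p-value (two-sided) = 0.68776
At α=0.01: p ≥ α → fail to reject H₀

reject H₀: no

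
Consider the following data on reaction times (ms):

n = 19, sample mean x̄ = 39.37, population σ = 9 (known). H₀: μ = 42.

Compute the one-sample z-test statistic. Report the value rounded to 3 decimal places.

SE = σ/√n = 9/√19 = 2.0647
z = (x̄−μ₀)/SE = (39.37−42)/2.0647 = -1.2738

test statistic = -1.274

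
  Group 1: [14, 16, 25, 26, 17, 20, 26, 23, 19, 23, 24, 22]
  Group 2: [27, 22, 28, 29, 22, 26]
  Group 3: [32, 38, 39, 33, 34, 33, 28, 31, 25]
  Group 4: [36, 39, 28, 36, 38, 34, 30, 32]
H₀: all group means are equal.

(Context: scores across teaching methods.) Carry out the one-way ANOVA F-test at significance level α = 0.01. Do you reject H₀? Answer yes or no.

Group means [21.25, 25.67, 32.56, 34.12], grand mean 27.857
SSB = Σnᵢ(x̄ᵢ−x̄)² = 1065.605; SSW = ΣΣ(x−x̄ᵢ)² = 482.681
MSB = 1065.605/3 = 355.2017; MSW = 482.681/31 = 15.5703
F = MSB/MSW = 22.8127
df = (3, 31)
p-value (upper-tail) = 0.00000
At α=0.01: p < α → reject H₀

reject H₀: yes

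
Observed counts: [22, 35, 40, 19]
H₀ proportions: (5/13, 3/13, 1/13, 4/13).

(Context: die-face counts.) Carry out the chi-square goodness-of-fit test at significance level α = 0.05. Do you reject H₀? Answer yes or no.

n = 116; E_i = n·p_i = [44.62, 26.77, 8.92, 35.69]
χ² = (22−44.62)²/44.62 + (35−26.77)²/26.77 + (40−8.92)²/8.92 + (19−35.69)²/35.69 = 130.0343
df = 3
p-value (upper-tail) = 0.00000
At α=0.05: p < α → reject H₀

reject H₀: yes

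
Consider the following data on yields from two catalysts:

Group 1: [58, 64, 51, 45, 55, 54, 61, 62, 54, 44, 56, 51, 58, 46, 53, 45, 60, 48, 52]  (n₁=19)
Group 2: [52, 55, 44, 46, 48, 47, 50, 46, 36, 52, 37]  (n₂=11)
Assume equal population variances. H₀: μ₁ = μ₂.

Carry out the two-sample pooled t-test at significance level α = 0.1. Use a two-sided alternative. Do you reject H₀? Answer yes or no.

x̄₁=53.526, s₁=6.086, n₁=19
x̄₂=46.636, s₂=5.954, n₂=11
s_p² = [18·6.086² + 10·5.954²]/28 = 36.4744
SE = √(s_p²·(1/19+1/11)) = 2.2881
t = (53.526−46.636)/2.2881 = 3.0112
df = 28
p-value (two-sided) = 0.00546
At α=0.1: p < α → reject H₀

reject H₀: yes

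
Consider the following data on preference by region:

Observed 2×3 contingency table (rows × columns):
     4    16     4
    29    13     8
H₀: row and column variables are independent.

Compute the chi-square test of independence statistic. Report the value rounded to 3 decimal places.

Row totals [24, 50], col totals [33, 29, 12], n=74
χ² = (4−10.70)²/10.70 + (16−9.41)²/9.41 + (4−3.89)²/3.89 + (29−22.30)²/22.30 + (13−19.59)²/19.59 + (8−8.11)²/8.11 = 13.0602
df = 2

test statistic = 13.060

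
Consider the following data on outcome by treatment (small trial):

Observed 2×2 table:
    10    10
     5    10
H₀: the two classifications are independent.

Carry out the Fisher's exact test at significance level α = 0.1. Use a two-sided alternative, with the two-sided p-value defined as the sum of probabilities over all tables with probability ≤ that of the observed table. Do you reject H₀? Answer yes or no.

Margins: r₁=20, r₂=15, c₁=15, c₂=20, n=35
p_obs = C(20,10)·C(15,5)/C(35,15); sum pmf over tables with pmf ≤ p_obs
p-value (two-sided) = 0.49160
At α=0.1: p ≥ α → fail to reject H₀

reject H₀: no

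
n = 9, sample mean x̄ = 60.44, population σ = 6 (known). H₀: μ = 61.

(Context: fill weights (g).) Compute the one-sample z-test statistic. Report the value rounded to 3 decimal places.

SE = σ/√n = 6/√9 = 2.0000
z = (x̄−μ₀)/SE = (60.44−61)/2.0000 = -0.2800

test statistic = -0.280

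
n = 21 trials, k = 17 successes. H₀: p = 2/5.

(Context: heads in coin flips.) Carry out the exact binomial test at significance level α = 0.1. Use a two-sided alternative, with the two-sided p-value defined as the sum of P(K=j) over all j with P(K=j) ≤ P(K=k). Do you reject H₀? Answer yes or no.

Exact binomial: n=21, k=17, p₀=2/5=0.4000
P(X=j) = C(n,j)·p₀^j·(1−p₀)^(n−j); p = Σ P(X=j) over j with P(X=j) ≤ P(X=17)
p-value (two-sided) = 0.00018
At α=0.1: p < α → reject H₀

reject H₀: yes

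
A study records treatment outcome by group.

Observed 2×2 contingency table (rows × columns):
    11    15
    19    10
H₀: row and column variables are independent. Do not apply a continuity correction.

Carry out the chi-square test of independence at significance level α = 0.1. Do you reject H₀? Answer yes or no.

Row totals [26, 29], col totals [30, 25], n=55
χ² = (11−14.18)²/14.18 + (15−11.82)²/11.82 + (19−15.82)²/15.82 + (10−13.18)²/13.18 = 2.9786
df = 1
p-value (upper-tail) = 0.08437
At α=0.1: p < α → reject H₀

reject H₀: yes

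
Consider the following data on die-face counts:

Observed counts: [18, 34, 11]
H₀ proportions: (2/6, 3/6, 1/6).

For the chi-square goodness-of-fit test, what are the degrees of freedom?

df = k − 1 = 3 − 1 = 2

degrees of freedom = 2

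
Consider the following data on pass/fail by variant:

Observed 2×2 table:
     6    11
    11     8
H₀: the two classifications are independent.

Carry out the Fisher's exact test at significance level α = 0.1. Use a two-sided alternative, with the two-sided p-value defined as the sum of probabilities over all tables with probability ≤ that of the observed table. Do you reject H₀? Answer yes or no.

Margins: r₁=17, r₂=19, c₁=17, c₂=19, n=36
p_obs = C(17,6)·C(19,11)/C(36,17); sum pmf over tables with pmf ≤ p_obs
p-value (two-sided) = 0.20214
At α=0.1: p ≥ α → fail to reject H₀

reject H₀: no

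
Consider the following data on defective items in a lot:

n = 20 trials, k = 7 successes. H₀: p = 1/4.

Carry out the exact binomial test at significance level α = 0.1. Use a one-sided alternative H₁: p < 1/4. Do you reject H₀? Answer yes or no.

Exact binomial: n=20, k=7, p₀=1/4=0.2500
P(X≤7) from Σ C(n,i)·p₀^i·(1−p₀)^(n−i)
p-value (one-sided, H₁ less) = 0.89819
At α=0.1: p ≥ α → fail to reject H₀

reject H₀: no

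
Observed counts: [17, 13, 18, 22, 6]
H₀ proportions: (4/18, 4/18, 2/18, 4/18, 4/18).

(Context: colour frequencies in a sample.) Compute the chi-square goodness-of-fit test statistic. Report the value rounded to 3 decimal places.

n = 76; E_i = n·p_i = [16.89, 16.89, 8.44, 16.89, 16.89]
χ² = (17−16.89)²/16.89 + (13−16.89)²/16.89 + (18−8.44)²/8.44 + (22−16.89)²/16.89 + (6−16.89)²/16.89 = 20.2763
df = 4

test statistic = 20.276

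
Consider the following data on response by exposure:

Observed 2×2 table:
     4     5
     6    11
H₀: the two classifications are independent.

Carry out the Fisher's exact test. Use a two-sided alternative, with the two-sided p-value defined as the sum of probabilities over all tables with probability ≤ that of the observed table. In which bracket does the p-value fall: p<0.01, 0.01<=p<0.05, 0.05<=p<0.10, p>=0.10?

p-value bracket: p>=0.10

Margins: r₁=9, r₂=17, c₁=10, c₂=16, n=26
p_obs = C(9,4)·C(17,6)/C(26,10); sum pmf over tables with pmf ≤ p_obs
p-value (two-sided) = 0.69245
→ bracket: p>=0.10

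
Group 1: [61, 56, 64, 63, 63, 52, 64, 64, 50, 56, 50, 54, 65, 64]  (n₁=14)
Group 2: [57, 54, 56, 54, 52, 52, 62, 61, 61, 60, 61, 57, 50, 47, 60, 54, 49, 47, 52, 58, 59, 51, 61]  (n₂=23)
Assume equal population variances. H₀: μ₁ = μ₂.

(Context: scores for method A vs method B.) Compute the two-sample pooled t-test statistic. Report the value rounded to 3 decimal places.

x̄₁=59.000, s₁=5.724, n₁=14
x̄₂=55.435, s₂=4.804, n₂=23
s_p² = [13·5.724² + 22·4.804²]/35 = 26.6758
SE = √(s_p²·(1/14+1/23)) = 1.7508
t = (59.000−55.435)/1.7508 = 2.0364
df = 35

test statistic = 2.036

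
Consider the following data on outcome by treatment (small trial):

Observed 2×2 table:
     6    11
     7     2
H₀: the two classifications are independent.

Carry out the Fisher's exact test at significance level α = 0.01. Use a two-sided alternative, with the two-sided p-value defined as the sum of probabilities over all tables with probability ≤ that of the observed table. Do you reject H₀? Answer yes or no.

reject H₀: no

Margins: r₁=17, r₂=9, c₁=13, c₂=13, n=26
p_obs = C(17,6)·C(9,7)/C(26,13); sum pmf over tables with pmf ≤ p_obs
p-value (two-sided) = 0.09684
At α=0.01: p ≥ α → fail to reject H₀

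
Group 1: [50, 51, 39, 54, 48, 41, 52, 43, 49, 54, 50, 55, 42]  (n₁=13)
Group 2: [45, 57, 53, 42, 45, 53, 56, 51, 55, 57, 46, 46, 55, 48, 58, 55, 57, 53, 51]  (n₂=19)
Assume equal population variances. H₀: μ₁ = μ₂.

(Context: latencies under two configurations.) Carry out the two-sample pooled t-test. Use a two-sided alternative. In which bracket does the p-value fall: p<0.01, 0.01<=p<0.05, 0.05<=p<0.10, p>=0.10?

x̄₁=48.308, s₁=5.360, n₁=13
x̄₂=51.737, s₂=4.965, n₂=19
s_p² = [12·5.360² + 18·4.965²]/30 = 26.2818
SE = √(s_p²·(1/13+1/19)) = 1.8452
t = (48.308−51.737)/1.8452 = -1.8584
df = 30
p-value (two-sided) = 0.07295
→ bracket: 0.05<=p<0.10

p-value bracket: 0.05<=p<0.10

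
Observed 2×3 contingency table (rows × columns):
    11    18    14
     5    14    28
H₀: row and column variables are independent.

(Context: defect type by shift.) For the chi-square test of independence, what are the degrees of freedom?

df = (r−1)(c−1) = (2−1)·(3−1) = 2

degrees of freedom = 2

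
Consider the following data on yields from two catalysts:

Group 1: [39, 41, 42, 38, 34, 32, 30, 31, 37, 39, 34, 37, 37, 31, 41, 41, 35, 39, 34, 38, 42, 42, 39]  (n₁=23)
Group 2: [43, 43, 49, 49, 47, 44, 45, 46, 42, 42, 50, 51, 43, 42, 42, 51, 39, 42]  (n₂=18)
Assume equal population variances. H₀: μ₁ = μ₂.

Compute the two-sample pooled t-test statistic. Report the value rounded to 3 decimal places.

x̄₁=37.087, s₁=3.801, n₁=23
x̄₂=45.000, s₂=3.662, n₂=18
s_p² = [22·3.801² + 17·3.662²]/39 = 13.9955
SE = √(s_p²·(1/23+1/18)) = 1.1773
t = (37.087−45.000)/1.1773 = -6.7214
df = 39

test statistic = -6.721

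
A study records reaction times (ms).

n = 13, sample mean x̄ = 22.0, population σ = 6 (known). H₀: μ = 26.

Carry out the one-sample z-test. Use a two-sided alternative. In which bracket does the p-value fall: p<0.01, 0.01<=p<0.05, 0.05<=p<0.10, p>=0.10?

SE = σ/√n = 6/√13 = 1.6641
z = (x̄−μ₀)/SE = (22.0−26)/1.6641 = -2.4037
p-value (two-sided) = 0.01623
→ bracket: 0.01<=p<0.05

p-value bracket: 0.01<=p<0.05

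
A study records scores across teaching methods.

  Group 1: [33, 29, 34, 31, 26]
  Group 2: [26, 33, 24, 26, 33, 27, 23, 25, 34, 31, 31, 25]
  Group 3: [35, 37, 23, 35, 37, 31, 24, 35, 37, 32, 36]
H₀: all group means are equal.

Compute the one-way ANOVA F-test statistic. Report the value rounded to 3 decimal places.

test statistic = 3.452

Group means [30.60, 28.17, 32.91], grand mean 30.464
SSB = Σnᵢ(x̄ᵢ−x̄)² = 129.189; SSW = ΣΣ(x−x̄ᵢ)² = 467.776
MSB = 129.189/2 = 64.5943; MSW = 467.776/25 = 18.7110
F = MSB/MSW = 3.4522
df = (2, 25)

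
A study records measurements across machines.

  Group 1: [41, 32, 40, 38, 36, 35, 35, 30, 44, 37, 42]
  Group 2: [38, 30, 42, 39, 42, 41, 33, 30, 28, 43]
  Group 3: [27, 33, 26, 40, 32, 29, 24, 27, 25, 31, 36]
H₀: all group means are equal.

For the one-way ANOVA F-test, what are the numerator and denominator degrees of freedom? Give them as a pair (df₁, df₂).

k = 3 groups, N = 32 total
df = (k−1, N−k) = (3−1, 32−3) = (2, 29)

degrees of freedom = [2, 29]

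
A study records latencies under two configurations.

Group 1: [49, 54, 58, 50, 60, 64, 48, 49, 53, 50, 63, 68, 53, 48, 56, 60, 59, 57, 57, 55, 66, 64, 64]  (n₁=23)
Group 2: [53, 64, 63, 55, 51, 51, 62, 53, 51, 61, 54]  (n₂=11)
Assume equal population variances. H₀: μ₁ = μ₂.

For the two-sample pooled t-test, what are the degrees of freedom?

degrees of freedom = 32

df = n₁ + n₂ − 2 = 23 + 11 − 2 = 32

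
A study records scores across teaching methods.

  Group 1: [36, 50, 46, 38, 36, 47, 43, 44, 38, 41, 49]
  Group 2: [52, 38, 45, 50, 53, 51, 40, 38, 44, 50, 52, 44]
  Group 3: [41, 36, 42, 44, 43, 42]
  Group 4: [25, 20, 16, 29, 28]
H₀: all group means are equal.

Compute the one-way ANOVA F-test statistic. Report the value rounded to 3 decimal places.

test statistic = 24.573

Group means [42.55, 46.42, 41.33, 23.60], grand mean 40.912
SSB = Σnᵢ(x̄ᵢ−x̄)² = 1892.558; SSW = ΣΣ(x−x̄ᵢ)² = 770.177
MSB = 1892.558/3 = 630.8527; MSW = 770.177/30 = 25.6726
F = MSB/MSW = 24.5730
df = (3, 30)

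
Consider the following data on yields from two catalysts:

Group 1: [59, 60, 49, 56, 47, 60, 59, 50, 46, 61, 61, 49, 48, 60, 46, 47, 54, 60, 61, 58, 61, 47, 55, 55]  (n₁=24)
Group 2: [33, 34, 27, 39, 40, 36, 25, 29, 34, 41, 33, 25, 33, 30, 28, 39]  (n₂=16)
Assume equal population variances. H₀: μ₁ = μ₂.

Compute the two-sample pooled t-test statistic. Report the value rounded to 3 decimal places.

test statistic = 11.988

x̄₁=54.542, s₁=5.831, n₁=24
x̄₂=32.875, s₂=5.227, n₂=16
s_p² = [23·5.831² + 15·5.227²]/38 = 31.3607
SE = √(s_p²·(1/24+1/16)) = 1.8074
t = (54.542−32.875)/1.8074 = 11.9877
df = 38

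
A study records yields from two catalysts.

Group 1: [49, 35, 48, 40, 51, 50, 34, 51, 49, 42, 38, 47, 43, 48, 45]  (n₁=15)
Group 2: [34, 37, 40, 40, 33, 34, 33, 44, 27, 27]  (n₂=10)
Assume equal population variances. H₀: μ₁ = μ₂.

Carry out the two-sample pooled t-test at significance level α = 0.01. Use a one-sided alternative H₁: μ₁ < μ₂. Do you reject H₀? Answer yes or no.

reject H₀: no

x̄₁=44.667, s₁=5.715, n₁=15
x̄₂=34.900, s₂=5.507, n₂=10
s_p² = [14·5.715² + 9·5.507²]/23 = 31.7493
SE = √(s_p²·(1/15+1/10)) = 2.3003
t = (44.667−34.900)/2.3003 = 4.2458
df = 23
p-value (one-sided, H₁ less) = 0.99985
At α=0.01: p ≥ α → fail to reject H₀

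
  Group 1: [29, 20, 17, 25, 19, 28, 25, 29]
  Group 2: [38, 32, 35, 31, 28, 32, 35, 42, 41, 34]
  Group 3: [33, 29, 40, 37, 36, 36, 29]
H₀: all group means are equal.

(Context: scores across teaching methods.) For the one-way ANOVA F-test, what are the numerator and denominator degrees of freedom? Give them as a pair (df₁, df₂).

degrees of freedom = [2, 22]

k = 3 groups, N = 25 total
df = (k−1, N−k) = (3−1, 25−3) = (2, 22)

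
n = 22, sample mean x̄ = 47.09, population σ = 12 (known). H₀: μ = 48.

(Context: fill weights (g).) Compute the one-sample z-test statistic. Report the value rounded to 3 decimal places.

SE = σ/√n = 12/√22 = 2.5584
z = (x̄−μ₀)/SE = (47.09−48)/2.5584 = -0.3557

test statistic = -0.356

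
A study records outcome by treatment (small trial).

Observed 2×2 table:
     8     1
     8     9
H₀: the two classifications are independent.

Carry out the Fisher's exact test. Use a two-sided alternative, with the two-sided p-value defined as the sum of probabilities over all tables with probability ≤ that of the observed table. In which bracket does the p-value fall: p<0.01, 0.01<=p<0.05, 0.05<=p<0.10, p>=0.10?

p-value bracket: 0.05<=p<0.10

Margins: r₁=9, r₂=17, c₁=16, c₂=10, n=26
p_obs = C(9,8)·C(17,8)/C(26,16); sum pmf over tables with pmf ≤ p_obs
p-value (two-sided) = 0.08733
→ bracket: 0.05<=p<0.10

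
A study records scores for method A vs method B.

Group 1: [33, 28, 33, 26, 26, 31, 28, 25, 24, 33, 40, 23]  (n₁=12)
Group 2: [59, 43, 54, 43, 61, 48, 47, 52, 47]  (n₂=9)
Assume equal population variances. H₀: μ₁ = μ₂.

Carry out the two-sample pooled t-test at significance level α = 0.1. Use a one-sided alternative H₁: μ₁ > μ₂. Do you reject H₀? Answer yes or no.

x̄₁=29.167, s₁=4.951, n₁=12
x̄₂=50.444, s₂=6.521, n₂=9
s_p² = [11·4.951² + 8·6.521²]/19 = 32.0994
SE = √(s_p²·(1/12+1/9)) = 2.4983
t = (29.167−50.444)/2.4983 = -8.5169
df = 19
p-value (one-sided, H₁ greater) = 1.00000
At α=0.1: p ≥ α → fail to reject H₀

reject H₀: no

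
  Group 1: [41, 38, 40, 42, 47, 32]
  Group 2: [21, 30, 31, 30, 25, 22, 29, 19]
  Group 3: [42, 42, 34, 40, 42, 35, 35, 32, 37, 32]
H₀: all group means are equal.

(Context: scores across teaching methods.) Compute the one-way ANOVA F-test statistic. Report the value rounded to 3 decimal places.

Group means [40.00, 25.88, 37.10], grand mean 34.083
SSB = Σnᵢ(x̄ᵢ−x̄)² = 840.058; SSW = ΣΣ(x−x̄ᵢ)² = 429.775
MSB = 840.058/2 = 420.0292; MSW = 429.775/21 = 20.4655
F = MSB/MSW = 20.5238
df = (2, 21)

test statistic = 20.524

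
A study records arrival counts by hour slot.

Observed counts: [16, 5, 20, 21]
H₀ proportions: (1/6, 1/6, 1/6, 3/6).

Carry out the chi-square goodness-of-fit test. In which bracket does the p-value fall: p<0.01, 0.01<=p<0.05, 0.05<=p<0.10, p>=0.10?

n = 62; E_i = n·p_i = [10.33, 10.33, 10.33, 31.00]
χ² = (16−10.33)²/10.33 + (5−10.33)²/10.33 + (20−10.33)²/10.33 + (21−31.00)²/31.00 = 18.1290
df = 3
p-value (upper-tail) = 0.00041
→ bracket: p<0.01

p-value bracket: p<0.01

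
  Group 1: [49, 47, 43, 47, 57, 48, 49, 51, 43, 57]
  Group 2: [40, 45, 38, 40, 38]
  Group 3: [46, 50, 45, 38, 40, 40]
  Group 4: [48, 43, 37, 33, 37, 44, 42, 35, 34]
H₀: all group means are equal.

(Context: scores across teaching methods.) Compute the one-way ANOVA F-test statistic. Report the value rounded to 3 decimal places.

test statistic = 8.166

Group means [49.10, 40.20, 43.17, 39.22], grand mean 43.467
SSB = Σnᵢ(x̄ᵢ−x̄)² = 533.378; SSW = ΣΣ(x−x̄ᵢ)² = 566.089
MSB = 533.378/3 = 177.7926; MSW = 566.089/26 = 21.7726
F = MSB/MSW = 8.1659
df = (3, 26)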